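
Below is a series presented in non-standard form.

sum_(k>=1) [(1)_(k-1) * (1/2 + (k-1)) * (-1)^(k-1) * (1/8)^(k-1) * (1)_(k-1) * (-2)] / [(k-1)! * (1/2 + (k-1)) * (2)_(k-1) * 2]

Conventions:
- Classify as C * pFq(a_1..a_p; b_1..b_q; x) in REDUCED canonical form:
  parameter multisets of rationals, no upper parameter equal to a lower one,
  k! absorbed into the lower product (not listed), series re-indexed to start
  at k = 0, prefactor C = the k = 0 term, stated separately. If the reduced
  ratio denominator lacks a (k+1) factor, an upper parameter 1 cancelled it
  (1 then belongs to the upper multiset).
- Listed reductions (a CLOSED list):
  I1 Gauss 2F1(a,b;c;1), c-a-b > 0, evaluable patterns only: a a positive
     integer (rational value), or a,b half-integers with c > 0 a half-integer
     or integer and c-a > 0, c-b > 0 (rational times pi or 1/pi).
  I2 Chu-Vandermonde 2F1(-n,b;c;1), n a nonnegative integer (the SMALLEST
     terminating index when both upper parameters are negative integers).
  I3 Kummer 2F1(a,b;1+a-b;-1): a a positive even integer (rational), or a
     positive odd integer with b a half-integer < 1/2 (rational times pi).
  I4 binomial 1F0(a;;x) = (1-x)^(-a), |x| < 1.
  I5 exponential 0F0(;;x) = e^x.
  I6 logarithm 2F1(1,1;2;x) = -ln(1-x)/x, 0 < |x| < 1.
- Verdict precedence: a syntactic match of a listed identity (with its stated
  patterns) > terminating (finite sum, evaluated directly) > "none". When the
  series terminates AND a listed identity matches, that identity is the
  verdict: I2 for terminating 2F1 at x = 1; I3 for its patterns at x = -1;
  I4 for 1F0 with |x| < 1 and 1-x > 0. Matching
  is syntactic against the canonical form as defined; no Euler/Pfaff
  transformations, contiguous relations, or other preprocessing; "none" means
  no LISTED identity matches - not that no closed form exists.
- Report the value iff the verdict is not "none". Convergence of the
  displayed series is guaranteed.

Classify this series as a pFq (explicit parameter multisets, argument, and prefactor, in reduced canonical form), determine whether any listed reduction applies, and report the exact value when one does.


This is -1 * 2F1(1, 1; 2; -1/8) in reduced canonical form. Verdict: logarithm (I6) fires (the logarithm: parameters (1,1;2), x = -1/8). Sum: (-8) * ln(9/8).

Key observation: from the first term -1: the constant factors (prefactor -1) combine into one prefactor.
Term ratio: r(k) = (-1/8) * (k+1) (k+1) / [(k+2) (k+1)] - rational in k. x = (-1/8); t_0 = -1; negate the roots.


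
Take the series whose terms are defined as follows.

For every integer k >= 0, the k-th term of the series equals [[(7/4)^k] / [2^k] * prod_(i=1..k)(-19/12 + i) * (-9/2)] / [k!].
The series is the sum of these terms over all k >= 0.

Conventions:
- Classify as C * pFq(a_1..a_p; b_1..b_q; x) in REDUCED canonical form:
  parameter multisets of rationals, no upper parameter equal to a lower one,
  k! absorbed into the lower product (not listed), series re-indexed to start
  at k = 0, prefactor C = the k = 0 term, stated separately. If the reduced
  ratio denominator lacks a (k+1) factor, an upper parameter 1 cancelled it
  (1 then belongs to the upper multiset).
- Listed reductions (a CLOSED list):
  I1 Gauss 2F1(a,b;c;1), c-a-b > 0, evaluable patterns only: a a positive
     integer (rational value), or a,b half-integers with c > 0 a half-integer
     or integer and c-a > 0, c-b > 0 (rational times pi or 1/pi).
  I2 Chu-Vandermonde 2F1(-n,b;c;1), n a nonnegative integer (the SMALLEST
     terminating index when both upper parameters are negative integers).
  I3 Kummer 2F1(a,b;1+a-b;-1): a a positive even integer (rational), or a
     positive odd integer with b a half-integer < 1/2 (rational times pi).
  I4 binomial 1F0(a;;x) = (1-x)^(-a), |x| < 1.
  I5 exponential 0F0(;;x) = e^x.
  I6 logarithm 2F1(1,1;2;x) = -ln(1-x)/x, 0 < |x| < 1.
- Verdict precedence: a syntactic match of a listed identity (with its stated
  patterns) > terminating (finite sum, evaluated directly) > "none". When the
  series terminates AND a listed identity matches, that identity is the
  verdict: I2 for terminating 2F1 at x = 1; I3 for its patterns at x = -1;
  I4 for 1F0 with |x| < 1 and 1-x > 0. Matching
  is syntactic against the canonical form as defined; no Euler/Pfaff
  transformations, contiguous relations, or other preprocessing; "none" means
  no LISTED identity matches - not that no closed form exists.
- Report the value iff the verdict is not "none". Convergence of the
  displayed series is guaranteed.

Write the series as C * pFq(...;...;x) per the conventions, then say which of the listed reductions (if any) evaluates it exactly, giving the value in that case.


Key observation: from the first term -9/2: the two k-th powers (C = -9/2) combine into one argument.
Adjacent-term ratio: r(k) = (7/8) * (k-7/12) / [(k+1)] - poly over poly, x = (7/8) from leading terms; C = -9/2 at k = 0.

x = 7/8 here; the reduced form reads 1F0, upper {-7/12}, lower {-}, C = -9/2. Verdict: the binomial series (I4) applies (the 1F0 binomial series: exponent 7/12, x = 7/8). Its exact value is (-9/2) * (1/8)^(7/12).


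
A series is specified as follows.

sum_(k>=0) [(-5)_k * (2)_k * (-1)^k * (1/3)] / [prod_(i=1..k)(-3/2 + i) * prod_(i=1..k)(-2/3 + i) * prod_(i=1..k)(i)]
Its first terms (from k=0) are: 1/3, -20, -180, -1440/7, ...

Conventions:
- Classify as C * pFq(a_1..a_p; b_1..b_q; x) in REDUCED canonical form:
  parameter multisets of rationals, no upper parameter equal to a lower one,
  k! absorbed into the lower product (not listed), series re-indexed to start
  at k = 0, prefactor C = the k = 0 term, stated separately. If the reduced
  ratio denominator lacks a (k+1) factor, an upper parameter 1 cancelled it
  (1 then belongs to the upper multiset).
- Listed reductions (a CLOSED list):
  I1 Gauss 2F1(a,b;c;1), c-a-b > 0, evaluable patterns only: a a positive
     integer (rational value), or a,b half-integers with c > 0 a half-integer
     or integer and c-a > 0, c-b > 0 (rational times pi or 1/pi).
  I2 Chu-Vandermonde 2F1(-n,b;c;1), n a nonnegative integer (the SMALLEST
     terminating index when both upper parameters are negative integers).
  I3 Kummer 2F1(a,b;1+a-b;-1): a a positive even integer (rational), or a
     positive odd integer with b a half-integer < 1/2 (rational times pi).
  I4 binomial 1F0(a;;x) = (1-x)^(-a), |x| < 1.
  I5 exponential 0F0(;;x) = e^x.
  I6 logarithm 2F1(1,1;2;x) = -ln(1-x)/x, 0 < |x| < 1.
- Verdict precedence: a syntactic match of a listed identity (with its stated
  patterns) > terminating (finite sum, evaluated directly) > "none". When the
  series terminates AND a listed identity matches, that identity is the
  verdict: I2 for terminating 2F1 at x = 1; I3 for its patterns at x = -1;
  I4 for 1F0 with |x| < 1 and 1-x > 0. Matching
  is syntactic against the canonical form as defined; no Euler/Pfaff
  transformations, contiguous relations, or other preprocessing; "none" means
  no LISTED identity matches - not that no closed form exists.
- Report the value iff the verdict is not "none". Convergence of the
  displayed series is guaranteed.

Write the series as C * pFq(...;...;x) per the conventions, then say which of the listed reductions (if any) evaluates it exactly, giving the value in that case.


The series (x = -1) is 2F2: upper {-5, 2}, lower {-1/2, 1/3}, prefactor 1/3. Verdict: terminating - no listed pattern fits, but -5 in the upper list cuts the series at k = 5; direct evaluation. Its exact value is -4509751/9555.

Key observation: x = (-1) and the product of the first k integers (C = 1/3, x = -1) is k!.
Ratio: r(k) = (-1) * (k-5) (k+2) / [(k-1/2) (k+1/3) (k+1)] ; factor over Q: parameters, x = (-1), and C = 1/3.


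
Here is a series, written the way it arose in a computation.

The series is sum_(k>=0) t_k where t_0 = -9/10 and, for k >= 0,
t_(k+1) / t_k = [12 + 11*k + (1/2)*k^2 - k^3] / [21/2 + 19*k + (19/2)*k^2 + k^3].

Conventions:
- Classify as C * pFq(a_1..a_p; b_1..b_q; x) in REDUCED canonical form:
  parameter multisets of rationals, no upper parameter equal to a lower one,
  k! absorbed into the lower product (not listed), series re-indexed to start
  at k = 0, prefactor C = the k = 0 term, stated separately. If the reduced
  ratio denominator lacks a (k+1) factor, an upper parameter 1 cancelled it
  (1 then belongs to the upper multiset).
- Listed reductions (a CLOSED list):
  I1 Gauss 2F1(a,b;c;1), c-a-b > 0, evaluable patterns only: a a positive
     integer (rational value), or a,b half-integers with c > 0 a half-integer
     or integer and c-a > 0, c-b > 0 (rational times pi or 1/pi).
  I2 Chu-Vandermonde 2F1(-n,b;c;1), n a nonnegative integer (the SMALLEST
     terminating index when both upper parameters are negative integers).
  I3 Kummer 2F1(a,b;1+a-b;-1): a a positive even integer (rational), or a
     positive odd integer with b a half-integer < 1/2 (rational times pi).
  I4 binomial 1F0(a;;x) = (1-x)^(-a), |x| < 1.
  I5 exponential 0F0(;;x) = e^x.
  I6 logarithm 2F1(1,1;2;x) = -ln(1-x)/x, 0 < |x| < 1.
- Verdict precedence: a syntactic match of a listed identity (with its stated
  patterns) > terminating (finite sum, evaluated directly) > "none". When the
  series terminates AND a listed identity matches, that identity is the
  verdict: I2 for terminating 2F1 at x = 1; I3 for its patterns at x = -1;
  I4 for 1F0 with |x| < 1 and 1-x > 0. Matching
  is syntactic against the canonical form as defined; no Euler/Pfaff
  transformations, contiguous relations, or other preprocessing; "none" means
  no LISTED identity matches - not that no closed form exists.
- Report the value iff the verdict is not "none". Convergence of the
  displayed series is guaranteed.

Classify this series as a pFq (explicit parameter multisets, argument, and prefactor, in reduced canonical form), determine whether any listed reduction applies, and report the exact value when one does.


The series (x = -1) is 2F1: upper {-4, 2}, lower {7}, prefactor -9/10. Verdict: Kummer (I3) matches (x = -1; c = 7 equals 1+a-b for upper {-4, 2}: listed pattern). Hence: -27/10.

First insight: with t_0 = -9/10, cancel k + 3/2 from the displayed ratio first; then C = -9/10, x = -1.
Ratio: r(k) = (-1) * (k-4) (k+2) / [(k+7) (k+1)] ; factor over Q: parameters, x = (-1), and C = -9/10.


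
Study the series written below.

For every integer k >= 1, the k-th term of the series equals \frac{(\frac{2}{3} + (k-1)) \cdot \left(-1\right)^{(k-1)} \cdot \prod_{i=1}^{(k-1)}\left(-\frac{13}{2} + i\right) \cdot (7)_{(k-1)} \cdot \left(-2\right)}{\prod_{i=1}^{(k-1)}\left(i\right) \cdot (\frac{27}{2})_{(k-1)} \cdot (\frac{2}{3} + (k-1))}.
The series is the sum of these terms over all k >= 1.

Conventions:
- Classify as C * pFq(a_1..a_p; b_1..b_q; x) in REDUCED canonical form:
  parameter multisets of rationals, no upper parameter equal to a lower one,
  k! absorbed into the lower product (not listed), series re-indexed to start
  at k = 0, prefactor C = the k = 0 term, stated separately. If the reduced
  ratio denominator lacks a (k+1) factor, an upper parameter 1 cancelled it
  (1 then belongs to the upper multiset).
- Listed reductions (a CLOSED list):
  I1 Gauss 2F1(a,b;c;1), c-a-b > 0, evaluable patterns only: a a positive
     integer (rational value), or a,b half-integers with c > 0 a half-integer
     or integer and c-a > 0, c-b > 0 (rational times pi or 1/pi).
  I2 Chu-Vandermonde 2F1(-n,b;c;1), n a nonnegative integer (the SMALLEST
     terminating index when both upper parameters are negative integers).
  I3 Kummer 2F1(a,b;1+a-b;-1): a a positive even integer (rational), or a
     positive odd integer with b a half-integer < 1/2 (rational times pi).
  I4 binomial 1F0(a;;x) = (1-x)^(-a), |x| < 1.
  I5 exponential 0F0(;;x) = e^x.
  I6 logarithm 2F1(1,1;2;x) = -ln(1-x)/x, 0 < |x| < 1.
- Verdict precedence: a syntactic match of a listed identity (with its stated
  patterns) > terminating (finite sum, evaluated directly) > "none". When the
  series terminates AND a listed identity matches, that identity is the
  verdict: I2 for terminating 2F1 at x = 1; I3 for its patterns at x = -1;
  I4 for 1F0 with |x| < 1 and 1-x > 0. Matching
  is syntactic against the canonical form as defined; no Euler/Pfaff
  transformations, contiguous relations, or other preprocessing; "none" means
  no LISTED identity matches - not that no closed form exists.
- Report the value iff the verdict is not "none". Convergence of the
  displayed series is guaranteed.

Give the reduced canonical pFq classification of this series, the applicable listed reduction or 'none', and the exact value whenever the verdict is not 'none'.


The series (x = -1) is 2F1: upper {-\frac{11}{2}, 7}, lower {\frac{27}{2}}, prefactor -2. Verdict (x = -1): Kummer (I3) applies (x = -1; c = \frac{27}{2} equals 1+a-b for upper {-\frac{11}{2}, 7}: listed pattern). Hence: \left(-\frac{929553625}{134217728}\right) \cdot \pi.

Key observation: x = -1 and the factor k + 2/3 cancels (top and bottom), leaving C = -2, x = -1.
Consecutive-term ratio: r(k) = -1 * (k-\frac{11}{2}) (k+7) / [(k+\frac{27}{2}) (k+1)] ; factor over Q: parameters, x = -1, and C = -2.


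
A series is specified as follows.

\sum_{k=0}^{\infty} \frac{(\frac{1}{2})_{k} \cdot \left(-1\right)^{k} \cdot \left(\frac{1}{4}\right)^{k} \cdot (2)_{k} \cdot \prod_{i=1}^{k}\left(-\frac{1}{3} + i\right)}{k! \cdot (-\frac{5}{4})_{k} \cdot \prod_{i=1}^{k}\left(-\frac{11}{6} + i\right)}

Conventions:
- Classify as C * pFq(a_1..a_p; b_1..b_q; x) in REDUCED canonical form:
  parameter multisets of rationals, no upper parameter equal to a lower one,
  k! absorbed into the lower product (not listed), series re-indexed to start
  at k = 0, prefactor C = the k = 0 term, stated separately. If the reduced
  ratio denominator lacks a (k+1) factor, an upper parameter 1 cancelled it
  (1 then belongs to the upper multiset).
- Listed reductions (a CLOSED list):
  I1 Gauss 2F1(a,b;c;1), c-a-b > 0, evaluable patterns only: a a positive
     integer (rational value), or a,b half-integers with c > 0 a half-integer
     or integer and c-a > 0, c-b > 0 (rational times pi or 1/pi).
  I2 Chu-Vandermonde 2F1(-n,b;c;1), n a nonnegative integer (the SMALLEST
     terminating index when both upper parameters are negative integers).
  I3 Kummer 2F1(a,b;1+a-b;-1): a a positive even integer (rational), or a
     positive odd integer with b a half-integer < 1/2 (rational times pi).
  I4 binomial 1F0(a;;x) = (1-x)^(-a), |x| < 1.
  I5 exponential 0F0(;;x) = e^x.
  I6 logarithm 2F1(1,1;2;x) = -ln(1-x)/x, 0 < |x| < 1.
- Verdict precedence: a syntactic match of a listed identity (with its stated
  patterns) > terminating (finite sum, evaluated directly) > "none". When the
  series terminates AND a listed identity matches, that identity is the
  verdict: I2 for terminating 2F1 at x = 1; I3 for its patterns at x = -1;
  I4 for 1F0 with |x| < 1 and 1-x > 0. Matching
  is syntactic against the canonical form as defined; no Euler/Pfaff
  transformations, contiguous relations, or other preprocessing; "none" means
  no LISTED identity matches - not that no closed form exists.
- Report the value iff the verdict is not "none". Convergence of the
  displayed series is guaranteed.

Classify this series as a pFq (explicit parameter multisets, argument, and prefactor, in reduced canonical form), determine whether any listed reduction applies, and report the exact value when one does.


Key step: from the first term 1: the running product (prefactor 1) telescopes to a rising factorial.
Adjacent-term ratio: r(k) = -\frac{1}{4} * (k+\frac{1}{2}) (k+\frac{2}{3}) (k+2) / [(k-\frac{5}{4}) (k-\frac{5}{6}) (k+1)] - rational in k. x = -\frac{1}{4}; t_0 = 1; negate the roots.

With C = 1: the canonical form is 3F2(\frac{1}{2}, \frac{2}{3}, 2; -\frac{5}{4}, -\frac{5}{6}; -\frac{1}{4}). Verdict: none (x = -\frac{1}{4}): each listed identity misses the multisets {\frac{1}{2}, \frac{2}{3}, 2} ; {-\frac{5}{4}, -\frac{5}{6}}.


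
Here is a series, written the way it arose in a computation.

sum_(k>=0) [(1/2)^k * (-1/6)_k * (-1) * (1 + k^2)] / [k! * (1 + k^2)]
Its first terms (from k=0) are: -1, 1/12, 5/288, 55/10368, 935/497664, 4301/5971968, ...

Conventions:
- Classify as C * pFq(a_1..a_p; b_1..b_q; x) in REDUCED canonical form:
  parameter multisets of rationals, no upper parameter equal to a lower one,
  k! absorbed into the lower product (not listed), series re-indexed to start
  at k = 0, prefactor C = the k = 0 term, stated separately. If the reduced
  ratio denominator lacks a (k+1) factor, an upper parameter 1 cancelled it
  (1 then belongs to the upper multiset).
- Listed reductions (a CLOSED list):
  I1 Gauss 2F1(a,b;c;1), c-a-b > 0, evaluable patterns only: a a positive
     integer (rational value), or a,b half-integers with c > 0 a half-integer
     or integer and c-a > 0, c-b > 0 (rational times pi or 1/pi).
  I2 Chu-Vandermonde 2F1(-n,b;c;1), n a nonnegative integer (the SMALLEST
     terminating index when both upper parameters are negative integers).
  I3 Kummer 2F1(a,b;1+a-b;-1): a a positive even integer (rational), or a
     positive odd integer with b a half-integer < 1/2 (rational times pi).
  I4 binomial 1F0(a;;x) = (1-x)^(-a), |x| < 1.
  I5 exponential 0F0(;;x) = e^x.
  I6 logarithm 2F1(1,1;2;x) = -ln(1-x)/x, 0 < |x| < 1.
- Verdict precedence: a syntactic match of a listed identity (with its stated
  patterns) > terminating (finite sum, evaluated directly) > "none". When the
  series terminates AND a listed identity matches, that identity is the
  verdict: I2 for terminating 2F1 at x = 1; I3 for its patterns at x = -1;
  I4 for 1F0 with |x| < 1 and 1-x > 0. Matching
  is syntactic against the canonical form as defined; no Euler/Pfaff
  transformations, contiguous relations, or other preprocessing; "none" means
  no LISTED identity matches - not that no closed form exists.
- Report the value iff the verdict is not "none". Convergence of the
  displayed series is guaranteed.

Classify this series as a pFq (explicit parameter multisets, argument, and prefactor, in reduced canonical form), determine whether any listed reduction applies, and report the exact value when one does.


Reduced: x = 1/2, 1F0, upper = {-1/6}, lower = {-}, C = -1. Verdict: the binomial series (I4) applies (the 1F0 binomial series: exponent 1/6, x = 1/2). Sum: (-1) * (1/2)^(1/6).

Key step: x = (1/2) and k^2 + 1 divides numerator and denominator alike; C = -1, x = 1/2 after cancelling.
Adjacent-term ratio: r(k) = (1/2) * (k-1/6) / [(k+1)] - rational in k, leading ratio (1/2); with t_0 = -1, classification follows.


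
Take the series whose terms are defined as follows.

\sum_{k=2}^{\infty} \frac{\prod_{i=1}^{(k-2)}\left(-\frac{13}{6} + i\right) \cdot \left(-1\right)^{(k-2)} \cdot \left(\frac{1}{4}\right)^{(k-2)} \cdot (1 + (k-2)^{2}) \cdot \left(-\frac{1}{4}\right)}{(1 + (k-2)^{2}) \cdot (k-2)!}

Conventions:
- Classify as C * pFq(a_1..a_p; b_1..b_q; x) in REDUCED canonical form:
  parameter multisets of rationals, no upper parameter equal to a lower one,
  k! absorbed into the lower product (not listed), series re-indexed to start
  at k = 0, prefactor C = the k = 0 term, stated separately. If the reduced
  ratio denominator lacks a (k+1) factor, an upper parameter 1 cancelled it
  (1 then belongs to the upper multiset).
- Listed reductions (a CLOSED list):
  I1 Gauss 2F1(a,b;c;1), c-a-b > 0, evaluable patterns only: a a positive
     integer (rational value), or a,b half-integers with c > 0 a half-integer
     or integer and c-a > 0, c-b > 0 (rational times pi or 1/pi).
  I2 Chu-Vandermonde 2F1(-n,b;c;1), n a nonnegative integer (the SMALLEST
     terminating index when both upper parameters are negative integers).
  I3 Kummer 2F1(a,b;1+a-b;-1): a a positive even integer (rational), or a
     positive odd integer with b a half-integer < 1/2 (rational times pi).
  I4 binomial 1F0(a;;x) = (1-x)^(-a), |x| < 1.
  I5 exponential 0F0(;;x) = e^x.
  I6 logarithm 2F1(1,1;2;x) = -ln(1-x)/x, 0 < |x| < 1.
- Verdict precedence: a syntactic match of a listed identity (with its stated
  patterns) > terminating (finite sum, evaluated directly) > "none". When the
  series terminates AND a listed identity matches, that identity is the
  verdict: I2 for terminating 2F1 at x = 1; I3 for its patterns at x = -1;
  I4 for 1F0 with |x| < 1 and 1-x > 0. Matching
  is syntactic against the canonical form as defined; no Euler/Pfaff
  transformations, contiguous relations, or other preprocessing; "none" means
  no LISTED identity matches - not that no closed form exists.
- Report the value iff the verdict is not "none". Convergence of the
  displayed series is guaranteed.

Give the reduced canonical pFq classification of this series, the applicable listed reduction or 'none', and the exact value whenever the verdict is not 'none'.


Reduced: x = -\frac{1}{4}, 1F0, upper = {-\frac{7}{6}}, lower = {-}, C = -\frac{1}{4}. Verdict: binomial (I4) matches (the 1F0 binomial series: exponent 7/6, x = -\frac{1}{4}). Hence: \left(-\frac{1}{4}\right) \cdot \left(\frac{5}{4}\right)^{\frac{7}{6}}.

Structural cue: t_0 = -\frac{1}{4} here, and the running product (C = -1/4, x = -1/4) telescopes to a rising factorial.
Consecutive-term ratio: r(k) = -\frac{1}{4} * (k-\frac{7}{6}) / [(k+1)] - rational in k, leading ratio -\frac{1}{4}; with t_0 = -\frac{1}{4}, classification follows.


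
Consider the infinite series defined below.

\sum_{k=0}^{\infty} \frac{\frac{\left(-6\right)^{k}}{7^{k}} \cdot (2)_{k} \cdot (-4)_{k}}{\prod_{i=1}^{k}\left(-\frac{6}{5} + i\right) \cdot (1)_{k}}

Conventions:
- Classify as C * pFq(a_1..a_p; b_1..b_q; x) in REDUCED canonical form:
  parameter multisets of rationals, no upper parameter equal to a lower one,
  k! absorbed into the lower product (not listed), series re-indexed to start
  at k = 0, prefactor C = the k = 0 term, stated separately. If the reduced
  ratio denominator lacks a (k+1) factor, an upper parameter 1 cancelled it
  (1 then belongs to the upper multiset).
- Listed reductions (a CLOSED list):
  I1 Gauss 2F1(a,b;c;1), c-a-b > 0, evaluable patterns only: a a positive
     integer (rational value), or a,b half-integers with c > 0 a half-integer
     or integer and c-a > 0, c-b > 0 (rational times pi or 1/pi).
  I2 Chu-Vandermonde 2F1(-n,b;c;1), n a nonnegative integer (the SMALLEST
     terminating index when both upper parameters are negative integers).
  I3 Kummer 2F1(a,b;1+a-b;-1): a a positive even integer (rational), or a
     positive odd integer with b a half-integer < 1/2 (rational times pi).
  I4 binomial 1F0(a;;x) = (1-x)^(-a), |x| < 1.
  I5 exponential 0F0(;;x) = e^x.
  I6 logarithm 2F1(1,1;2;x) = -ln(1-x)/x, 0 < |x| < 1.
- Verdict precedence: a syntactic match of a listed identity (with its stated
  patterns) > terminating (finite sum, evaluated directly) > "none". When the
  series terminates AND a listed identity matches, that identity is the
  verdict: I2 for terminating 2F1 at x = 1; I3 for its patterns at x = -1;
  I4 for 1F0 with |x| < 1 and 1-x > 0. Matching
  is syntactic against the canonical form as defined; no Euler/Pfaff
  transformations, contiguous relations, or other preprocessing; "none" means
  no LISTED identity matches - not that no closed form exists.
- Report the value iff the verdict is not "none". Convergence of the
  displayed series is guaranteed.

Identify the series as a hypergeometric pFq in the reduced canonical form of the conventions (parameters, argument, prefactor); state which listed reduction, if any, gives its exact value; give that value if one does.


x = -\frac{6}{7} here; the reduced form reads 2F1, upper {-4, 2}, lower {-\frac{1}{5}}, C = 1. Verdict: terminating - no listed pattern fits, but -4 in the upper list cuts the series at k = 4; direct evaluation. Hence: -\frac{8215733}{16807}.

Key step: t_0 being 1, the two geometric factors (C = 1) combine into one argument.
Term ratio: r(k) = -\frac{6}{7} * (k-4) (k+2) / [(k-\frac{1}{5}) (k+1)] - rational in k. x = -\frac{6}{7}; t_0 = 1; negate the roots.


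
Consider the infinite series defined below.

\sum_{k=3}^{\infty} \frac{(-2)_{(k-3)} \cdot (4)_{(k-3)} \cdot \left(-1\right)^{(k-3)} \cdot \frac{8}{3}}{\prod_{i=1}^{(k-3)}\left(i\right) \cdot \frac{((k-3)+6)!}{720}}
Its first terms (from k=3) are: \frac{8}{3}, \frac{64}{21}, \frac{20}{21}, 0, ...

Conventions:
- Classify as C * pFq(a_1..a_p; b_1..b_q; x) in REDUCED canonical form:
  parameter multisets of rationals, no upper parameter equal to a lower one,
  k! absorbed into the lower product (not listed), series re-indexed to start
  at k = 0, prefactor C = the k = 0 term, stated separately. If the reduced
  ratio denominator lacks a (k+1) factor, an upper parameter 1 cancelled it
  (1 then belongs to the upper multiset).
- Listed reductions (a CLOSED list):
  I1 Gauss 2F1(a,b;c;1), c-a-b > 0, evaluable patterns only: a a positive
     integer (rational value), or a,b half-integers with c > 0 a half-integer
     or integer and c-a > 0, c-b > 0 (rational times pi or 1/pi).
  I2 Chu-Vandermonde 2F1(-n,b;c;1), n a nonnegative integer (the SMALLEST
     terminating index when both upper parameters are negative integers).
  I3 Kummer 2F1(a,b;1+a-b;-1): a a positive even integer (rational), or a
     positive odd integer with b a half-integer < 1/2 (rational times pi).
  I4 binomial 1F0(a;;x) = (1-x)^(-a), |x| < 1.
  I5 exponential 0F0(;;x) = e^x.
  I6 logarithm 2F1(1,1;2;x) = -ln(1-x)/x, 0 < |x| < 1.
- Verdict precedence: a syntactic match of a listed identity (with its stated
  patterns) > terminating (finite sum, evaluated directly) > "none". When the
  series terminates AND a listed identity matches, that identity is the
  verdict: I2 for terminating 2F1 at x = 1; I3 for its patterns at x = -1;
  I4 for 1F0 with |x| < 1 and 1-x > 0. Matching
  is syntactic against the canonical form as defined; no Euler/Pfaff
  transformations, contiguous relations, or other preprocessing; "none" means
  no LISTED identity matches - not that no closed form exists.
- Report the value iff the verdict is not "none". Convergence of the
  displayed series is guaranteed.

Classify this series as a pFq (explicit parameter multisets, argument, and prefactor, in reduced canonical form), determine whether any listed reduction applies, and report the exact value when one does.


Classification (C = \frac{8}{3}): 2F1 with upper {-2, 4}, lower {7}, argument x = -1. Verdict (x = -1): the Kummer evaluation I3 applies (x = -1; c = 7 equals 1+a-b for upper {-2, 4}: listed pattern). Value: \frac{20}{3}.

Structural cue: with t_0 = \frac{8}{3}, the denominator's factorial ratio (C = 8/3) is a lower Pochhammer.
Ratio: r(k) = -1 * (k-2) (k+4) / [(k+7) (k+1)] - rational; roots negated = parameters, x = -1, C = \frac{8}{3}.


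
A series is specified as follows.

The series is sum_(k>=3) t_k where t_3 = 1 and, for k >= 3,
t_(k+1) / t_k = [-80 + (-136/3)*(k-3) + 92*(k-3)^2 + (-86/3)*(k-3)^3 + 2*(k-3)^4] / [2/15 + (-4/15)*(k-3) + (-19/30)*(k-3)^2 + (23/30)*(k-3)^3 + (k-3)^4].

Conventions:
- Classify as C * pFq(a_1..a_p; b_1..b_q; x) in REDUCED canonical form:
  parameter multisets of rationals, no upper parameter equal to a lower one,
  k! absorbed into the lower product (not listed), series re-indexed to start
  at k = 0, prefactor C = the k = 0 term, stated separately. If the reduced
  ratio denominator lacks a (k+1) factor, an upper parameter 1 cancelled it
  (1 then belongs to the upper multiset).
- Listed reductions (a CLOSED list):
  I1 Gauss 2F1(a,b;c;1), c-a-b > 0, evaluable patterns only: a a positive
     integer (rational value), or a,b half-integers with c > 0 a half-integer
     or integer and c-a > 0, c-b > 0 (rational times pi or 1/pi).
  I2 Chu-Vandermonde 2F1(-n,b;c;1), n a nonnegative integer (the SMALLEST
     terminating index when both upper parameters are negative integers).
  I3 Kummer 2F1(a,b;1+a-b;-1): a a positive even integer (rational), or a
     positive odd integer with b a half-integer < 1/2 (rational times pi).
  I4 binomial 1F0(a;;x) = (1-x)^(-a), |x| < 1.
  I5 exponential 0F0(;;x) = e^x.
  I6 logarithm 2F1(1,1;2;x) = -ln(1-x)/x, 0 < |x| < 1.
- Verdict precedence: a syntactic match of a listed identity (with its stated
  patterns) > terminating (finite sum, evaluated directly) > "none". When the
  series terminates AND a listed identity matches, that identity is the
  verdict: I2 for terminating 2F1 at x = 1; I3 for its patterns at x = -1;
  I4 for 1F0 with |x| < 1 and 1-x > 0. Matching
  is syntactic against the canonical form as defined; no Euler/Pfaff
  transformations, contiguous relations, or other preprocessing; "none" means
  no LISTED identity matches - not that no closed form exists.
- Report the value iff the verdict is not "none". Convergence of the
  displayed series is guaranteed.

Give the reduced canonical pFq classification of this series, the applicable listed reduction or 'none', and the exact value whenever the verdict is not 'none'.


The tell: x = 2 and the parameter 2/3 appears in both the upper and lower lists and cancels.
Term ratio: r(k) = 2 * (k-10) (k-3) (k-2) / [(k-1/2) (k-2/5) (k+1)] - rational; roots negated = parameters, x = 2, C = 1.

Classification (C = 1): 3F2 with upper {-10, -3, -2}, lower {-1/2, -2/5}, argument x = 2. Verdict: terminating. (-2)_k vanishes past k = 2, leaving a 3-term sum, computed directly. Exact value: 35401.


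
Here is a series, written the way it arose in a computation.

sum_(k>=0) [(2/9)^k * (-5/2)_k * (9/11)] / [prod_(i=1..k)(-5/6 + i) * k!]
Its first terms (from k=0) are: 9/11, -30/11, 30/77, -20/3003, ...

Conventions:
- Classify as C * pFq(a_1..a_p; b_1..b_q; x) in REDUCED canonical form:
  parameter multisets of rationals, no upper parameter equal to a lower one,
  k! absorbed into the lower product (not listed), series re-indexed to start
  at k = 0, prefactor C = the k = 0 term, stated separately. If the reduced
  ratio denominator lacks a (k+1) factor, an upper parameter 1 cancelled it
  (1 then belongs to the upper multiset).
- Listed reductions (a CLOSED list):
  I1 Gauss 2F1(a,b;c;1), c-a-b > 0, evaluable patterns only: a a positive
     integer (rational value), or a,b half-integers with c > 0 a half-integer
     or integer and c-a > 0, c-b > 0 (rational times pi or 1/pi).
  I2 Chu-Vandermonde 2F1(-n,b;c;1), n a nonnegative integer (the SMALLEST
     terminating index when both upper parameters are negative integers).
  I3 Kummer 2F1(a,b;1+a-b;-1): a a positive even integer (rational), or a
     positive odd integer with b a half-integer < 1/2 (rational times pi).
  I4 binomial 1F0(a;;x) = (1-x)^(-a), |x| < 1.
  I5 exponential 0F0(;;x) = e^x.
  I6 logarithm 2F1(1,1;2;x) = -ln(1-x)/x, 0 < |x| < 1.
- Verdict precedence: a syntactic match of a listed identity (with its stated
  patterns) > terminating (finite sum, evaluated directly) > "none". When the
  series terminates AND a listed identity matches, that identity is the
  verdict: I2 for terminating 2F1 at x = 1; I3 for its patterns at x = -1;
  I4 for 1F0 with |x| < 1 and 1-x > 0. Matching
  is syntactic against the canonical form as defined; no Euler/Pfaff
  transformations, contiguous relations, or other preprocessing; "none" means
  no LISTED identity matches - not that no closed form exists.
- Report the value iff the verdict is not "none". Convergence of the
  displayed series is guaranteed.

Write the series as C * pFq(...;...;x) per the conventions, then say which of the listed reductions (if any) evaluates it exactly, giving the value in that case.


Classification (C = 9/11): 1F1 with upper {-5/2}, lower {1/6}, argument x = 2/9. Verdict: none (x = 2/9): each listed identity misses the multisets {-5/2} ; {1/6}.

The tell: from the first term 9/11: the lower running product (C = 9/11, x = 2/9) is a rising factorial.
Adjacent-term ratio: r(k) = (2/9) * (k-5/2) / [(k+1/6) (k+1)] ; factor over Q: parameters, x = (2/9), and C = 9/11.


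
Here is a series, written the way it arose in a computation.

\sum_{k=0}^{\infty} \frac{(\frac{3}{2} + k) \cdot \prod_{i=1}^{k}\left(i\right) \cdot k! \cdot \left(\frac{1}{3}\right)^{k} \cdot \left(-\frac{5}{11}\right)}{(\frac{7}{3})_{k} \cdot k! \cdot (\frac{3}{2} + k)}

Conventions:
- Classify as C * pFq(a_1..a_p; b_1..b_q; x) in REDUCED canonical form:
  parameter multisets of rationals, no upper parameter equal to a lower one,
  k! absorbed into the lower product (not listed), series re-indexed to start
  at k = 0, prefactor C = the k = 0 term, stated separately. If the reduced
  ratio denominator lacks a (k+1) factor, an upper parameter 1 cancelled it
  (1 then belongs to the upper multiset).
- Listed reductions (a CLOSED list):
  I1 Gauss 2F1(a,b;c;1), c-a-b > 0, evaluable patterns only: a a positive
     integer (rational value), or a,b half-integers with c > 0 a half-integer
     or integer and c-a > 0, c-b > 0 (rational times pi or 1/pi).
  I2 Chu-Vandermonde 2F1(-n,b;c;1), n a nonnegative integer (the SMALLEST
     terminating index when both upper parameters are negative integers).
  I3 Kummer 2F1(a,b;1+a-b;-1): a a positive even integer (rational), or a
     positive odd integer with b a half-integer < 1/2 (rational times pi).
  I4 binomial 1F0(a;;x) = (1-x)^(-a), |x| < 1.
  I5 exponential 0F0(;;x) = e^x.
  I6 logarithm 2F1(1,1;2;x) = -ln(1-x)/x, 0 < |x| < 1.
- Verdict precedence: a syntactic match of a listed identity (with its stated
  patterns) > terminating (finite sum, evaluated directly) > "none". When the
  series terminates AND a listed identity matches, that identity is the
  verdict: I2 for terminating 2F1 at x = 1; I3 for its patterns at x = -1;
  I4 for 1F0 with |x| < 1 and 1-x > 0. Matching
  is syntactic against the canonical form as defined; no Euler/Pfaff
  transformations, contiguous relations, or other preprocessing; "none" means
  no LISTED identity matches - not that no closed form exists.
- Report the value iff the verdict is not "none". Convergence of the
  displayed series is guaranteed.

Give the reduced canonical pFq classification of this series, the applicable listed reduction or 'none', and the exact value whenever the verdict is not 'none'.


This is -\frac{5}{11} * 2F1(1, 1; \frac{7}{3}; \frac{1}{3}) in reduced canonical form. Verdict: none here - no I1-I6 shape fits x = \frac{1}{3} with lower {\frac{7}{3}}.

Key step: x = \frac{1}{3} and the factor k + 3/2 cancels (top and bottom), leaving prefactor -5/11.
Adjacent-term ratio: r(k) = \frac{1}{3} * (k+1) (k+1) / [(k+\frac{7}{3}) (k+1)] - poly over poly, x = \frac{1}{3} from leading terms; C = -\frac{5}{11} at k = 0.


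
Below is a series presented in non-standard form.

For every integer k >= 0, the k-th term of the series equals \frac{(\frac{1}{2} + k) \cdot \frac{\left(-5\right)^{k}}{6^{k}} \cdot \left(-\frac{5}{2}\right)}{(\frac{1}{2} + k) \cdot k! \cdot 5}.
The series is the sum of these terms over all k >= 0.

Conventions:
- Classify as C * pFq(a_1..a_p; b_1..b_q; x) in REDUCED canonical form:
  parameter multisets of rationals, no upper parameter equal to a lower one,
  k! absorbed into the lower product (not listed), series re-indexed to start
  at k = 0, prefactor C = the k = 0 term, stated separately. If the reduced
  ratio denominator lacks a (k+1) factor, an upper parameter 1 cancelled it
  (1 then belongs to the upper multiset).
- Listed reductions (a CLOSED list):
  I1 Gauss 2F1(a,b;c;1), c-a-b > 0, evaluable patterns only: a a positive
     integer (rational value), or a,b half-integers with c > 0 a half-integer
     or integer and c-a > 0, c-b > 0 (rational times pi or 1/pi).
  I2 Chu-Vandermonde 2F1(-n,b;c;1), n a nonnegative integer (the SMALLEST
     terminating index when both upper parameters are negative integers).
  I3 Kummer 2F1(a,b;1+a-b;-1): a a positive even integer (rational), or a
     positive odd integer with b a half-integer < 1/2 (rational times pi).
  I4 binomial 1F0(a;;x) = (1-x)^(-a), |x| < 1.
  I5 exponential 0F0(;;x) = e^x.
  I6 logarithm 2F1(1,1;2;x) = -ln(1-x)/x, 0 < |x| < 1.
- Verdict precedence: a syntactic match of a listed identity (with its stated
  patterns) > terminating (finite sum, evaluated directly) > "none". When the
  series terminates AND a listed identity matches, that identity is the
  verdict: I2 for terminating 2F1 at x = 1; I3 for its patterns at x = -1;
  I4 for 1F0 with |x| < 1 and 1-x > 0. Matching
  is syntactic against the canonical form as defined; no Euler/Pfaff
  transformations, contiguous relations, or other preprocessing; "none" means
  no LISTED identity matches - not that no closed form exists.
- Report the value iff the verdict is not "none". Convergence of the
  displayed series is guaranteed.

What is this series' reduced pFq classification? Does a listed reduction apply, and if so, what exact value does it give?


Reduced: x = -\frac{5}{6}, 0F0, upper = {-}, lower = {-}, C = -\frac{1}{2}. Verdict: exponential (I5) fires (the 0F0 exponential series at x = -\frac{5}{6}). Exact value: \left(-\frac{1}{2}\right) \cdot e^{-\frac{5}{6}}.

Key step: from the first term -\frac{1}{2}: the constant factors (prefactor -1/2) combine into one prefactor.
Term ratio: r(k) = -\frac{5}{6} * 1 / [(k+1)] - poly over poly, x = -\frac{5}{6} from leading terms; C = -\frac{1}{2} at k = 0.


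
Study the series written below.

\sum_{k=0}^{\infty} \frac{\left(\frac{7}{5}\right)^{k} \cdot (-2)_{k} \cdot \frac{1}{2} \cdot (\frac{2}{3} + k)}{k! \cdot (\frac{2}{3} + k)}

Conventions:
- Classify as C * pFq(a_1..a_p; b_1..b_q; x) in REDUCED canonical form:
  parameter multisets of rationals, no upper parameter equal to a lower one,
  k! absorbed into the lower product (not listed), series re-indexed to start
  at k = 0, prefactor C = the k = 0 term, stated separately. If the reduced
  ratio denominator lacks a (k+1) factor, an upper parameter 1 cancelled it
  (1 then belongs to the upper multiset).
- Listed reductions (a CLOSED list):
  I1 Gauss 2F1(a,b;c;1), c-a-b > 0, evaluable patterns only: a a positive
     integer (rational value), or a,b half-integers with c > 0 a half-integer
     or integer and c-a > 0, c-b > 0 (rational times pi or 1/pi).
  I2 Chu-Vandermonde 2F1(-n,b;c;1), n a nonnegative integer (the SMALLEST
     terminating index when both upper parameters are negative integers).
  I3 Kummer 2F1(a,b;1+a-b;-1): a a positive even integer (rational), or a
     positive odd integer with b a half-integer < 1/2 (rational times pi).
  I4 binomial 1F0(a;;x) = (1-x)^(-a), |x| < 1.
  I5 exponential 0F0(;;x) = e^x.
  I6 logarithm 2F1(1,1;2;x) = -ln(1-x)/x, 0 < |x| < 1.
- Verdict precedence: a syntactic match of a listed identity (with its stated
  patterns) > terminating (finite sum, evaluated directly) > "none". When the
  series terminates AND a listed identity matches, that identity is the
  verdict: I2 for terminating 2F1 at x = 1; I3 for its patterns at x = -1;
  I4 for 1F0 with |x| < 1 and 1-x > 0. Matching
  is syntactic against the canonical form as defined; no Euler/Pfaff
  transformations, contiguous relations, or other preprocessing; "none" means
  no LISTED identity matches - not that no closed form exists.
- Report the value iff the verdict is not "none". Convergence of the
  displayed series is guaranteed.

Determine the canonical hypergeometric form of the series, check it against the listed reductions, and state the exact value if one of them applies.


At argument \frac{7}{5}: a 1F0 with upper {-2}, lower {-}, scaled by C = \frac{1}{2}. Verdict: terminating - upper parameter -2 makes this a finite sum (last index 2), evaluated exactly. Its exact value is \frac{2}{25}.

Key observation: x = \frac{7}{5} and the factor k + 2/3 cancels (top and bottom), leaving C = 1/2, x = 7/5.
Ratio: r(k) = \frac{7}{5} * (k-2) / [(k+1)] - rational; roots negated = parameters, x = \frac{7}{5}, C = \frac{1}{2}.


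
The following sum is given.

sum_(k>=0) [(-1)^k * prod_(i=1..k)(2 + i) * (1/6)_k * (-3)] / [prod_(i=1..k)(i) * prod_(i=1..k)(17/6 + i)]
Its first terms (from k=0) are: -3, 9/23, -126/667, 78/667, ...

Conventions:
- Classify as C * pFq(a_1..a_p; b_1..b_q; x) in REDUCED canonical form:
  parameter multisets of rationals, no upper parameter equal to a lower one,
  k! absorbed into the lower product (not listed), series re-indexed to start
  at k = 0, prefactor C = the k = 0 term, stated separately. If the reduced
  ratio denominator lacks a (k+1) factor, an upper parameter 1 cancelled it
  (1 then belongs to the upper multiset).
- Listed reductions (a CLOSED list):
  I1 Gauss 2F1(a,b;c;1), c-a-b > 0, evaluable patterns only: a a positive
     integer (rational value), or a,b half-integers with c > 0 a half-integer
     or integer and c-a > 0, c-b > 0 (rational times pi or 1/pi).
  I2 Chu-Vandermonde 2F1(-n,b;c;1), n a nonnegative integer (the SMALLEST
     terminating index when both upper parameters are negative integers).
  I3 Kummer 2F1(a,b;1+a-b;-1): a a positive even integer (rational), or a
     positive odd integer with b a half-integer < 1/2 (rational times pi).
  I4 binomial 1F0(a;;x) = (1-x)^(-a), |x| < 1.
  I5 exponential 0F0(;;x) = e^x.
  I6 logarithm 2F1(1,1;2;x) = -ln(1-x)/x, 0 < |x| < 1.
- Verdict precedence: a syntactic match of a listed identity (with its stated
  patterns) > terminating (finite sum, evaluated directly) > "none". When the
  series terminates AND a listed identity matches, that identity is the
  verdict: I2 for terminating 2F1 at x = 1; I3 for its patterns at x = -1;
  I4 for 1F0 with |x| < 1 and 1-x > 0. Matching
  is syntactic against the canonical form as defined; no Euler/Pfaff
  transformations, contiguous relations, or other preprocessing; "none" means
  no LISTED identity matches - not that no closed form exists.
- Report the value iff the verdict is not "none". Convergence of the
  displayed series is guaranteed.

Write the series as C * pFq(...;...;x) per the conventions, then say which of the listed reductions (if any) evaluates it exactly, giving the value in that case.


Prefactor -3, argument -1: 2F1 with upper {1/6, 3} over lower {23/6}. Verdict: none here - no I1-I6 shape fits x = -1 with lower {23/6}.

The tell: from the first term -3: the running product (C = -3, x = -1) telescopes to a rising factorial.
Term ratio: r(k) = (-1) * (k+1/6) (k+3) / [(k+23/6) (k+1)] - rational in k, leading ratio (-1); with t_0 = -3, classification follows.
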